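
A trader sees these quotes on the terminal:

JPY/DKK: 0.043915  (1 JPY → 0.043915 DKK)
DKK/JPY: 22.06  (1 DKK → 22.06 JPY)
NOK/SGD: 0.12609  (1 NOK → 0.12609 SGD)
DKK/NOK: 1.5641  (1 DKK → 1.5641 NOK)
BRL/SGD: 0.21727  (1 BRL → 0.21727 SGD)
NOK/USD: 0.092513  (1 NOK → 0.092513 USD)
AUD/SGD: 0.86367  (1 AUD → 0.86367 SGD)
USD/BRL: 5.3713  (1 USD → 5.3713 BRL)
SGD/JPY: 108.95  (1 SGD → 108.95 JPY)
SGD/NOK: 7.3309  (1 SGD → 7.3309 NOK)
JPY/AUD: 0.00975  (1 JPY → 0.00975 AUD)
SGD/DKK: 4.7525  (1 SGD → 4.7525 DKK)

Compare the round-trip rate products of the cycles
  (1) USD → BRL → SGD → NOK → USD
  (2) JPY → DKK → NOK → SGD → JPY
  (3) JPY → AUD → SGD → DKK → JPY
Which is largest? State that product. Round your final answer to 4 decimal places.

(1) 5.3713 × 0.21727 × 7.3309 × 0.092513 = 0.79148
(2) 0.043915 × 1.5641 × 0.12609 × 108.95 = 0.94359
(3) 0.00975 × 0.86367 × 4.7525 × 22.06 = 0.88284
Highest is cycle (2) at 0.9436 (≤1, no arbitrage).

0.9436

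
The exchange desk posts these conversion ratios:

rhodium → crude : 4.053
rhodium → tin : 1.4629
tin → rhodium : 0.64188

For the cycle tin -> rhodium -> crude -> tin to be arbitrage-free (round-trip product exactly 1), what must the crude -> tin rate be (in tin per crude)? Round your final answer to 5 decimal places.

0.38439

Known legs of the cycle: 0.64188 × 4.053 = 2.60153964
For no arbitrage the full-cycle product must be 1, so the missing rate is 1 / 2.60153964 ≈ 0.3843878.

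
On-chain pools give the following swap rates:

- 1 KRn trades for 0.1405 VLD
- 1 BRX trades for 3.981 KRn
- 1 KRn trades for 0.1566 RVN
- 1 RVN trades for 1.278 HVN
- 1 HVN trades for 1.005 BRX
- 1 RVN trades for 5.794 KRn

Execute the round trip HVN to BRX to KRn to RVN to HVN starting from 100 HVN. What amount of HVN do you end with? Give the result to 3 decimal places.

80.072

100 HVN × 1.005 = 100.5 BRX
100.5 BRX × 3.981 = 400.0905 KRn
400.0905 KRn × 0.1566 = 62.6541723 RVN
62.6541723 RVN × 1.278 = 80.0720321994 HVN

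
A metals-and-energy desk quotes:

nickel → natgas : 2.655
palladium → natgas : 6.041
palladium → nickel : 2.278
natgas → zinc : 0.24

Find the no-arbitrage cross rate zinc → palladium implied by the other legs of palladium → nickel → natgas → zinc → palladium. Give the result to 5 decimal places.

0.68892

Known legs of the cycle: 2.278 × 2.655 × 0.24 = 1.4515416
For no arbitrage the full-cycle product must be 1, so the missing rate is 1 / 1.4515416 ≈ 0.6889227.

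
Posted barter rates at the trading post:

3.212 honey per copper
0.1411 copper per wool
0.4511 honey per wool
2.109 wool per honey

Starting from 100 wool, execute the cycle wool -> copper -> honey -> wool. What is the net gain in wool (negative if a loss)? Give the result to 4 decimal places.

-4.4173

100 wool × 0.1411 = 14.11 copper
14.11 copper × 3.212 = 45.32132 honey
45.32132 honey × 2.109 = 95.58266388 wool
Net change: 95.58266388 − 100 = -4.41733612 wool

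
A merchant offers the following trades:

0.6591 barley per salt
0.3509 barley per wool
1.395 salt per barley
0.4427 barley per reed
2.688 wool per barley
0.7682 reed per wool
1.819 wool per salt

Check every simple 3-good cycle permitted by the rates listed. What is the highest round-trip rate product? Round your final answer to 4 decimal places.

0.9141

reed→barley→wool→reed: 0.4427 × 2.688 × 0.7682 = 0.91414
salt→wool→barley→salt: 1.819 × 0.3509 × 1.395 = 0.89041
Maximum is reed→barley→wool→reed at 0.9141; no arbitrage — every cycle loses value.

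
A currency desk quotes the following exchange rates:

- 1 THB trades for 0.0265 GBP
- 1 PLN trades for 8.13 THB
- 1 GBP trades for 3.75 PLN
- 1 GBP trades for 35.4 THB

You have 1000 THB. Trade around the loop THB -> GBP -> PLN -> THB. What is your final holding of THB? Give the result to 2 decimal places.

1000 THB × 0.0265 = 26.5 GBP
26.5 GBP × 3.75 = 99.375 PLN
99.375 PLN × 8.13 = 807.91875 THB

807.92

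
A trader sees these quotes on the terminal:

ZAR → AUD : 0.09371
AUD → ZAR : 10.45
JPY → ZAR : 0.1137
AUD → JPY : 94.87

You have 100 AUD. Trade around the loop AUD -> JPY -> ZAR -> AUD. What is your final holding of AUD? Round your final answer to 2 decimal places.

100 AUD × 94.87 = 9487 JPY
9487 JPY × 0.1137 = 1078.6719 ZAR
1078.6719 ZAR × 0.09371 = 101.082343749 AUD

101.08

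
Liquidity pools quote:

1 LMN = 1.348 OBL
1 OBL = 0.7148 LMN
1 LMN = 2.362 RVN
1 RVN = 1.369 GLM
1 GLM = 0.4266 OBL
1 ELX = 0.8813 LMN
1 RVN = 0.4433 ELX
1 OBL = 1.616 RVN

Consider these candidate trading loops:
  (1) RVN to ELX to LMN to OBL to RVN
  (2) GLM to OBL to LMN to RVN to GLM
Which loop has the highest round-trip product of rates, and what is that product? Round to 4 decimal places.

(1) 0.4433 × 0.8813 × 1.348 × 1.616 = 0.85105
(2) 0.4266 × 0.7148 × 2.362 × 1.369 = 0.98603
Highest is cycle (2) at 0.9860 (≤1, no arbitrage).

0.9860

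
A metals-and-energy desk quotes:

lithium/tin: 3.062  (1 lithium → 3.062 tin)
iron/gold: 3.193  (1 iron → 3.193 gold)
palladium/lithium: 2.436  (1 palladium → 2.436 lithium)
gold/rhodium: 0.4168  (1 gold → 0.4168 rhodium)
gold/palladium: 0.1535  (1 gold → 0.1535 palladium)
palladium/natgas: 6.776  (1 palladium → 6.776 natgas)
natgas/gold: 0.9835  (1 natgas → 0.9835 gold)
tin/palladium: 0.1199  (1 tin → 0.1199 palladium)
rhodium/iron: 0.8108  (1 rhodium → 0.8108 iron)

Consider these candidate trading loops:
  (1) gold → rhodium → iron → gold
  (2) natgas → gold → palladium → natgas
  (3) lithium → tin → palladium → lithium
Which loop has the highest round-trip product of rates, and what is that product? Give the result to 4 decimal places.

1.0790

(1) 0.4168 × 0.8108 × 3.193 = 1.07905
(2) 0.9835 × 0.1535 × 6.776 = 1.02295
(3) 3.062 × 0.1199 × 2.436 = 0.89434
Highest is cycle (1) at 1.0790 (>1, arbitrage).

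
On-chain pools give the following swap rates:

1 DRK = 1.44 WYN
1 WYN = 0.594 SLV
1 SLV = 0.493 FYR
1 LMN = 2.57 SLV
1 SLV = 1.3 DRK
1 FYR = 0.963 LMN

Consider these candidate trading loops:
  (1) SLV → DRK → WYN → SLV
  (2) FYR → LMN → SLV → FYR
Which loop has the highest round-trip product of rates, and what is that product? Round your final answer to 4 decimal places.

1.2201

(1) 1.3 × 1.44 × 0.594 = 1.11197
(2) 0.963 × 2.57 × 0.493 = 1.22013
Highest is cycle (2) at 1.2201 (>1, arbitrage).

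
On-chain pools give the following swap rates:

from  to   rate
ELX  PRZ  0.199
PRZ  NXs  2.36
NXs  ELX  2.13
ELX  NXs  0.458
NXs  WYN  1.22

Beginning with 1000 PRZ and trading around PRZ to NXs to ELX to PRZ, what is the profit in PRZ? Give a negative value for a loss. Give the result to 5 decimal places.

1000 PRZ × 2.36 = 2360 NXs
2360 NXs × 2.13 = 5026.8 ELX
5026.8 ELX × 0.199 = 1000.3332 PRZ
Net change: 1000.3332 − 1000 = 0.3332 PRZ

0.33320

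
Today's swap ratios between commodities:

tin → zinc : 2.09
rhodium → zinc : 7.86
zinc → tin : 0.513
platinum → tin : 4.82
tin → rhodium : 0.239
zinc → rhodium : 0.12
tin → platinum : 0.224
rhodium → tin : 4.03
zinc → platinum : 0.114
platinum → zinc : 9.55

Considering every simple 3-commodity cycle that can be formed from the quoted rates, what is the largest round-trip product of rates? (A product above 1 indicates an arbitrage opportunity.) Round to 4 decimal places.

1.1484

tin→zinc→platinum→tin: 2.09 × 0.114 × 4.82 = 1.14841
tin→platinum→zinc→tin: 0.224 × 9.55 × 0.513 = 1.09741
tin→zinc→rhodium→tin: 2.09 × 0.12 × 4.03 = 1.01072
tin→rhodium→zinc→tin: 0.239 × 7.86 × 0.513 = 0.96369
Maximum is tin→zinc→platinum→tin at 1.1484; arbitrage exists.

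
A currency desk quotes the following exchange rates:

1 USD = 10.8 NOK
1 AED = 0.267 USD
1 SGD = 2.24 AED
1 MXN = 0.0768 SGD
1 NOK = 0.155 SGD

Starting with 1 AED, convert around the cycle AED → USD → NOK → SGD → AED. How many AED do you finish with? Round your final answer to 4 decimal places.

1.0012

1 AED × 0.267 = 0.267 USD
0.267 USD × 10.8 = 2.8836 NOK
2.8836 NOK × 0.155 = 0.446958 SGD
0.446958 SGD × 2.24 = 1.00118592 AED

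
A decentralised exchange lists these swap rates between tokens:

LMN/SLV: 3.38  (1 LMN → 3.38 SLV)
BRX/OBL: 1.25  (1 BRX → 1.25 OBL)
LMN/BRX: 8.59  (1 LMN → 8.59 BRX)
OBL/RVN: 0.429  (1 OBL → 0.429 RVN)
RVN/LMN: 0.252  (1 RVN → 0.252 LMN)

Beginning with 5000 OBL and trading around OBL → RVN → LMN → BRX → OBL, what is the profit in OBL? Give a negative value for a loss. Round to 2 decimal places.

804.05

5000 OBL × 0.429 = 2145 RVN
2145 RVN × 0.252 = 540.54 LMN
540.54 LMN × 8.59 = 4643.2386 BRX
4643.2386 BRX × 1.25 = 5804.04825 OBL
Net change: 5804.04825 − 5000 = 804.04825 OBL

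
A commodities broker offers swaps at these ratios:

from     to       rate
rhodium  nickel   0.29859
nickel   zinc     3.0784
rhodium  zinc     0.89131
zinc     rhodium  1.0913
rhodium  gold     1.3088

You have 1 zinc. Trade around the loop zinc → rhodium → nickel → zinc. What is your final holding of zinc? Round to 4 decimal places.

1 zinc × 1.0913 = 1.0913 rhodium
1.0913 rhodium × 0.29859 = 0.325851267 nickel
0.325851267 nickel × 3.0784 = 1.0031005403328 zinc

1.0031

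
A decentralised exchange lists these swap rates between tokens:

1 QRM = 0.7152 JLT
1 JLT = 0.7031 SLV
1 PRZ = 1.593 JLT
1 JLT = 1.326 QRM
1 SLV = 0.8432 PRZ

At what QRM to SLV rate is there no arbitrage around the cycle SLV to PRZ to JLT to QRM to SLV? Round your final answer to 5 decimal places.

Known legs of the cycle: 0.8432 × 1.593 × 1.326 = 1.7811065376
For no arbitrage the full-cycle product must be 1, so the missing rate is 1 / 1.7811065376 ≈ 0.5614487.

0.56145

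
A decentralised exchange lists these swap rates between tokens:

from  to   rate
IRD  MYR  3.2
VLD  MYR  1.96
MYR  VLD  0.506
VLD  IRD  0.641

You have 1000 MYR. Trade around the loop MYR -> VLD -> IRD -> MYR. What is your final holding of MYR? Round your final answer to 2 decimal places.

1000 MYR × 0.506 = 506 VLD
506 VLD × 0.641 = 324.346 IRD
324.346 IRD × 3.2 = 1037.9072 MYR

1037.91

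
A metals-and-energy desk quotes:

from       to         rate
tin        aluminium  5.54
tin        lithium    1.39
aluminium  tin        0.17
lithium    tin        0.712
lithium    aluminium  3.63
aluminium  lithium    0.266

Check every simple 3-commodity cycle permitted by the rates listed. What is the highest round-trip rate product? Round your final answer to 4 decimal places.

aluminium→lithium→tin→aluminium: 0.266 × 0.712 × 5.54 = 1.04923
aluminium→tin→lithium→aluminium: 0.17 × 1.39 × 3.63 = 0.85777
Maximum is aluminium→lithium→tin→aluminium at 1.0492; arbitrage exists.

1.0492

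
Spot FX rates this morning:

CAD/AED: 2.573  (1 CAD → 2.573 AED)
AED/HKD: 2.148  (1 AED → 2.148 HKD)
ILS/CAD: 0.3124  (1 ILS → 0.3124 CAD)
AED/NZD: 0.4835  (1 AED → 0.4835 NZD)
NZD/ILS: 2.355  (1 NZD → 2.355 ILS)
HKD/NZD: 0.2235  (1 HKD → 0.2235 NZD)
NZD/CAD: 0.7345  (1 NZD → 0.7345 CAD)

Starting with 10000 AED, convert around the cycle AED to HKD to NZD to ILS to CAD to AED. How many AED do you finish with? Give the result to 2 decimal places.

9087.69

10000 AED × 2.148 = 21480 HKD
21480 HKD × 0.2235 = 4800.78 NZD
4800.78 NZD × 2.355 = 11305.8369 ILS
11305.8369 ILS × 0.3124 = 3531.94344756 CAD
3531.94344756 CAD × 2.573 = 9087.69049057188 AED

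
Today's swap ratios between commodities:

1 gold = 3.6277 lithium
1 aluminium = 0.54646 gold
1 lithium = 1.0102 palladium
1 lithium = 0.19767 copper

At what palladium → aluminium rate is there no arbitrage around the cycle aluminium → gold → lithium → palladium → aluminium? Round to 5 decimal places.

Known legs of the cycle: 0.54646 × 3.6277 × 1.0102 = 2.0026133500084
For no arbitrage the full-cycle product must be 1, so the missing rate is 1 / 2.0026133500084 ≈ 0.4993475.

0.49935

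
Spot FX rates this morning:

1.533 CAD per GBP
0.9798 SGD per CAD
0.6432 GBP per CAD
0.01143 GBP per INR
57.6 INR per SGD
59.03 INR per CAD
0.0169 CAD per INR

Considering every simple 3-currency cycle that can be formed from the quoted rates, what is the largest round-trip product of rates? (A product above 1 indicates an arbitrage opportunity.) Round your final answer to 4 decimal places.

1.0343

CAD→INR→GBP→CAD: 59.03 × 0.01143 × 1.533 = 1.03433
CAD→SGD→INR→CAD: 0.9798 × 57.6 × 0.0169 = 0.95378
Maximum is CAD→INR→GBP→CAD at 1.0343; arbitrage exists.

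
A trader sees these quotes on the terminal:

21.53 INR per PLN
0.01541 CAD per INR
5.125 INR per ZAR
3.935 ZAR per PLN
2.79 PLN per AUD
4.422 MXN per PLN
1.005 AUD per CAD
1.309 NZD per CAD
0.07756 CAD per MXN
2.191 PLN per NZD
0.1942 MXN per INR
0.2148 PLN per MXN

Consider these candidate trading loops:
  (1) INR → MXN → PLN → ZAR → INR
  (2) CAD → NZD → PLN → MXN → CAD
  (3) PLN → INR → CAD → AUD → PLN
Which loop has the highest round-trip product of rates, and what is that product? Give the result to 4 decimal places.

(1) 0.1942 × 0.2148 × 3.935 × 5.125 = 0.84124
(2) 1.309 × 2.191 × 4.422 × 0.07756 = 0.98365
(3) 21.53 × 0.01541 × 1.005 × 2.79 = 0.93029
Highest is cycle (2) at 0.9836 (≤1, no arbitrage).

0.9836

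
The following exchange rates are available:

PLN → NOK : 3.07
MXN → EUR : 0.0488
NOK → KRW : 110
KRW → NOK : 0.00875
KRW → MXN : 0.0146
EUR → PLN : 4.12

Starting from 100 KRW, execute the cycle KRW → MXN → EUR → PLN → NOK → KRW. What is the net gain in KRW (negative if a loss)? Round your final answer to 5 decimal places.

-0.87095

100 KRW × 0.0146 = 1.46 MXN
1.46 MXN × 0.0488 = 0.071248 EUR
0.071248 EUR × 4.12 = 0.29354176 PLN
0.29354176 PLN × 3.07 = 0.9011732032 NOK
0.9011732032 NOK × 110 = 99.129052352 KRW
Net change: 99.129052352 − 100 = -0.870947648 KRW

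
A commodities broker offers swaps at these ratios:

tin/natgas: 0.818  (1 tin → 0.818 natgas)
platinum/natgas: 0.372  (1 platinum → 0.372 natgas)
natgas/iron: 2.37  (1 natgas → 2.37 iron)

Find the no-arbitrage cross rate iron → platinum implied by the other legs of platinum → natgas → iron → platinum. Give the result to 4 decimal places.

Known legs of the cycle: 0.372 × 2.37 = 0.88164
For no arbitrage the full-cycle product must be 1, so the missing rate is 1 / 0.88164 ≈ 1.134250.

1.1342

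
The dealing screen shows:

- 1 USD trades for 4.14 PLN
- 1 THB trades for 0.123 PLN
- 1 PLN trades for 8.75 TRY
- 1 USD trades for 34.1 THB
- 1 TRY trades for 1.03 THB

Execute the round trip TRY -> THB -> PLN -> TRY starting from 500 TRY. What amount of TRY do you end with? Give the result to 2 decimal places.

554.27

500 TRY × 1.03 = 515 THB
515 THB × 0.123 = 63.345 PLN
63.345 PLN × 8.75 = 554.26875 TRY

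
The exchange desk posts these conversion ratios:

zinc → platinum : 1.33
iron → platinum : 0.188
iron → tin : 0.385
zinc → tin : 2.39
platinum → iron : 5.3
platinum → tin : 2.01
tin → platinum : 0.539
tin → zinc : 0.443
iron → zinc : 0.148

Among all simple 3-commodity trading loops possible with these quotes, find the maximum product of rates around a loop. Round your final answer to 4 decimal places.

tin→zinc→platinum→tin: 0.443 × 1.33 × 2.01 = 1.18427
iron→tin→platinum→iron: 0.385 × 0.539 × 5.3 = 1.09983
iron→zinc→platinum→iron: 0.148 × 1.33 × 5.3 = 1.04325
Maximum is tin→zinc→platinum→tin at 1.1843; arbitrage exists.

1.1843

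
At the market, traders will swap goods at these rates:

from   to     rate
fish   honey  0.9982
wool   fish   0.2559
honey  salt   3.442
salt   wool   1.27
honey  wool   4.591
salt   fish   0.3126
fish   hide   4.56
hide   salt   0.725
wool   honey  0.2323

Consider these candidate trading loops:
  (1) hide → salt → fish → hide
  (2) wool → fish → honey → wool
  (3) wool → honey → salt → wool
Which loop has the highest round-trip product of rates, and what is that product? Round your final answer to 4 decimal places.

1.1727

(1) 0.725 × 0.3126 × 4.56 = 1.03346
(2) 0.2559 × 0.9982 × 4.591 = 1.17272
(3) 0.2323 × 3.442 × 1.27 = 1.01546
Highest is cycle (2) at 1.1727 (>1, arbitrage).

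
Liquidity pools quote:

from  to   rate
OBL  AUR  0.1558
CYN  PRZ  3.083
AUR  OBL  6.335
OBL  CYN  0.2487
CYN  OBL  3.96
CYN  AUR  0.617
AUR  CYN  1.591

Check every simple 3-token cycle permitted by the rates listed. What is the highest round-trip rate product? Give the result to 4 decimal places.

OBL→AUR→CYN→OBL: 0.1558 × 1.591 × 3.96 = 0.98160
OBL→CYN→AUR→OBL: 0.2487 × 0.617 × 6.335 = 0.97209
Maximum is OBL→AUR→CYN→OBL at 0.9816; no arbitrage — every cycle loses value.

0.9816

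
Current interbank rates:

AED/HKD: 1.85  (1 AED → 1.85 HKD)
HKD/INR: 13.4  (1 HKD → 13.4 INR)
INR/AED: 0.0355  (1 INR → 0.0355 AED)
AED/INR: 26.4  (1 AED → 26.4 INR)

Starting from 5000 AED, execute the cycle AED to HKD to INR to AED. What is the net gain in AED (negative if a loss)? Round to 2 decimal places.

5000 AED × 1.85 = 9250 HKD
9250 HKD × 13.4 = 123950 INR
123950 INR × 0.0355 = 4400.225 AED
Net change: 4400.225 − 5000 = -599.775 AED

-599.78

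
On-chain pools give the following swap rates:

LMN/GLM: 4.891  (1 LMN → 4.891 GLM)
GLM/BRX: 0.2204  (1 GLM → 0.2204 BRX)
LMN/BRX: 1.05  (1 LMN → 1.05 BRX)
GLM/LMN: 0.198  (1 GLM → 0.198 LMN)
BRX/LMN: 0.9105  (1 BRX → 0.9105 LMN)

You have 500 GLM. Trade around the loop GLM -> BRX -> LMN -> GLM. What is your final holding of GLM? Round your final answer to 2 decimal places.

490.75

500 GLM × 0.2204 = 110.2 BRX
110.2 BRX × 0.9105 = 100.3371 LMN
100.3371 LMN × 4.891 = 490.7487561 GLM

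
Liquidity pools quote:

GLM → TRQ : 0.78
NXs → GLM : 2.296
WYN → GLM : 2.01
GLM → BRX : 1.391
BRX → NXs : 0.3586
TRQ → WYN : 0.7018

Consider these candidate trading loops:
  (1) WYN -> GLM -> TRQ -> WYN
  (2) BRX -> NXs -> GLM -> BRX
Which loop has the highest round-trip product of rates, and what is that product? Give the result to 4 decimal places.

(1) 2.01 × 0.78 × 0.7018 = 1.10028
(2) 0.3586 × 2.296 × 1.391 = 1.14527
Highest is cycle (2) at 1.1453 (>1, arbitrage).

1.1453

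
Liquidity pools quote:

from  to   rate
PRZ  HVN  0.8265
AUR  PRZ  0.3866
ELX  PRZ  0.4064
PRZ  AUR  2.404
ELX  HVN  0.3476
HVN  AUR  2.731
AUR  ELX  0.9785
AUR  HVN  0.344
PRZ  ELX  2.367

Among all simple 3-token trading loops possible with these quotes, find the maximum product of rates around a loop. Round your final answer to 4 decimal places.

AUR→ELX→PRZ→AUR: 0.9785 × 0.4064 × 2.404 = 0.95598
HVN→AUR→ELX→HVN: 2.731 × 0.9785 × 0.3476 = 0.92889
HVN→AUR→PRZ→HVN: 2.731 × 0.3866 × 0.8265 = 0.87262
Maximum is AUR→ELX→PRZ→AUR at 0.9560; no arbitrage — every cycle loses value.

0.9560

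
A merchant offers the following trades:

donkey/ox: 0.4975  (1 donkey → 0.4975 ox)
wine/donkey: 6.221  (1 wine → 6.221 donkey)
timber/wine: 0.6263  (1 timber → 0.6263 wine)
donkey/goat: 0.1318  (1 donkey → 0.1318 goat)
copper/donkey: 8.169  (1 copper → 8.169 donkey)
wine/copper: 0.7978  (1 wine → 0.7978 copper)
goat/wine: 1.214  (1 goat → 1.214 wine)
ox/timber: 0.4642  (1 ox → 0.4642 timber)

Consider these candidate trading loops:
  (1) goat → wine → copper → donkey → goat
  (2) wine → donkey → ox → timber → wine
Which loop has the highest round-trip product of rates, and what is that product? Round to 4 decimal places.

(1) 1.214 × 0.7978 × 8.169 × 0.1318 = 1.04279
(2) 6.221 × 0.4975 × 0.4642 × 0.6263 = 0.89979
Highest is cycle (1) at 1.0428 (>1, arbitrage).

1.0428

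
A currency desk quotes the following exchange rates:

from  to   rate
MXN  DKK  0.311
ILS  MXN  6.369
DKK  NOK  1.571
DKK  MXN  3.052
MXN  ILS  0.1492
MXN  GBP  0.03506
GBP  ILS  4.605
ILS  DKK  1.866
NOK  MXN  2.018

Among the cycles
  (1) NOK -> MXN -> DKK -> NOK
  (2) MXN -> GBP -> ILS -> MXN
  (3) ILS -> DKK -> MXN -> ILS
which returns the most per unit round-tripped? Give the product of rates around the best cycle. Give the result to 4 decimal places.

1.0283

(1) 2.018 × 0.311 × 1.571 = 0.98596
(2) 0.03506 × 4.605 × 6.369 = 1.02828
(3) 1.866 × 3.052 × 0.1492 = 0.84970
Highest is cycle (2) at 1.0283 (>1, arbitrage).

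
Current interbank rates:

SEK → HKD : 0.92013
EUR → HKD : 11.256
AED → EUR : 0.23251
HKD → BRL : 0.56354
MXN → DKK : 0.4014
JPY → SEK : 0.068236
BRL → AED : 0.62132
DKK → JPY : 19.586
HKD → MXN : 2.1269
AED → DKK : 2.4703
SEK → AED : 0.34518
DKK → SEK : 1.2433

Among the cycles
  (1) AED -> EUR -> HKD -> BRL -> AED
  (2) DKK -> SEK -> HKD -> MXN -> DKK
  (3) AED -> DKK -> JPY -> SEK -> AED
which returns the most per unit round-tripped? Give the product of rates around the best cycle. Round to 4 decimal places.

1.1396

(1) 0.23251 × 11.256 × 0.56354 × 0.62132 = 0.91636
(2) 1.2433 × 0.92013 × 2.1269 × 0.4014 = 0.97667
(3) 2.4703 × 19.586 × 0.068236 × 0.34518 = 1.13961
Highest is cycle (3) at 1.1396 (>1, arbitrage).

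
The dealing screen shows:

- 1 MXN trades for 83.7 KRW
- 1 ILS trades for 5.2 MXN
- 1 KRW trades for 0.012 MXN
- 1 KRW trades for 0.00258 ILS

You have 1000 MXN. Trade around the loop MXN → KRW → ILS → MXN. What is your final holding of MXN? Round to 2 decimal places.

1000 MXN × 83.7 = 83700 KRW
83700 KRW × 0.00258 = 215.946 ILS
215.946 ILS × 5.2 = 1122.9192 MXN

1122.92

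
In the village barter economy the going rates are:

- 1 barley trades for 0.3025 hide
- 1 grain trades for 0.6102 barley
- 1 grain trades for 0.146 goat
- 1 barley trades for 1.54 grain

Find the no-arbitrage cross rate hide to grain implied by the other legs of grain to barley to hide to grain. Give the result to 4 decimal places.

5.4175

Known legs of the cycle: 0.6102 × 0.3025 = 0.1845855
For no arbitrage the full-cycle product must be 1, so the missing rate is 1 / 0.1845855 ≈ 5.417544.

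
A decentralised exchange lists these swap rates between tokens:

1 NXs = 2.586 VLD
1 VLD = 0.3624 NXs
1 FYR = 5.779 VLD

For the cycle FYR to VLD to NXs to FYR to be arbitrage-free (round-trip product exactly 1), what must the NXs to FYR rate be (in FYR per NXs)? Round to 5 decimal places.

0.47748

Known legs of the cycle: 5.779 × 0.3624 = 2.0943096
For no arbitrage the full-cycle product must be 1, so the missing rate is 1 / 2.0943096 ≈ 0.4774843.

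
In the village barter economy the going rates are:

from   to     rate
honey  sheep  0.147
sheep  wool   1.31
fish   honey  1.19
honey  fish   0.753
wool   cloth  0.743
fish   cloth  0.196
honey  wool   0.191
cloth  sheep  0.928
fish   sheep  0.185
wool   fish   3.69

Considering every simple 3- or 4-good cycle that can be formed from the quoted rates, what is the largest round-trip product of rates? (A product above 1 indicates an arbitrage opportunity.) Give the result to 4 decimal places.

cloth→sheep→wool→cloth: 0.928 × 1.31 × 0.743 = 0.90325
wool→fish→sheep→wool: 3.69 × 0.185 × 1.31 = 0.89427
cloth→sheep→wool→fish→cloth: 0.928 × 1.31 × 3.69 × 0.196 = 0.87923
wool→fish→honey→sheep→wool: 3.69 × 1.19 × 0.147 × 1.31 = 0.84559
wool→fish→honey→wool: 3.69 × 1.19 × 0.191 = 0.83870
Maximum is cloth→sheep→wool→cloth at 0.9033; no arbitrage — every cycle loses value.

0.9033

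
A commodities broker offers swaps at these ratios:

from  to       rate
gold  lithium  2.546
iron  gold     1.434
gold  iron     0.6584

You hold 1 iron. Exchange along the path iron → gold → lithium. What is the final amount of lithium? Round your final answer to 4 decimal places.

1 iron × 1.434 = 1.434 gold
1.434 gold × 2.546 = 3.650964 lithium

3.6510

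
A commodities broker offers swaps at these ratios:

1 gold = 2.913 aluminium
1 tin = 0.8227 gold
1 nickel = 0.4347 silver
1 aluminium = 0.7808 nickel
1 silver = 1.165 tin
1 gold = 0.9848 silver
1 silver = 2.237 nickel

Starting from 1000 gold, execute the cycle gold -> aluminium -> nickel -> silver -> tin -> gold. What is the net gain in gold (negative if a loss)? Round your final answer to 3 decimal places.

-52.373

1000 gold × 2.913 = 2913 aluminium
2913 aluminium × 0.7808 = 2274.4704 nickel
2274.4704 nickel × 0.4347 = 988.71228288 silver
988.71228288 silver × 1.165 = 1151.8498095552 tin
1151.8498095552 tin × 0.8227 = 947.62683832106304 gold
Net change: 947.62683832106304 − 1000 = -52.37316167893696 gold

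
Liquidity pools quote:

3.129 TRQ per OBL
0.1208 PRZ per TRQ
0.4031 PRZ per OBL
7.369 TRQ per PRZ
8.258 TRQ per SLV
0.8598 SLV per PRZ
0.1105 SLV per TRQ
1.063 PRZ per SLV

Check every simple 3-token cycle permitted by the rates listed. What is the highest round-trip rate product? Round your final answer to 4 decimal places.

PRZ→TRQ→SLV→PRZ: 7.369 × 0.1105 × 1.063 = 0.86557
PRZ→SLV→TRQ→PRZ: 0.8598 × 8.258 × 0.1208 = 0.85771
Maximum is PRZ→TRQ→SLV→PRZ at 0.8656; no arbitrage — every cycle loses value.

0.8656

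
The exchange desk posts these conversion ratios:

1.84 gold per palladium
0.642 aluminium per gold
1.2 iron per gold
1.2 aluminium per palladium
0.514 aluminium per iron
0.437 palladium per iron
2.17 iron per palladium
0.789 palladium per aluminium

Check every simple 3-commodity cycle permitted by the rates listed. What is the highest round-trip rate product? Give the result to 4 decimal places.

iron→palladium→gold→iron: 0.437 × 1.84 × 1.2 = 0.96490
aluminium→palladium→gold→aluminium: 0.789 × 1.84 × 0.642 = 0.93203
iron→aluminium→palladium→iron: 0.514 × 0.789 × 2.17 = 0.88003
Maximum is iron→palladium→gold→iron at 0.9649; no arbitrage — every cycle loses value.

0.9649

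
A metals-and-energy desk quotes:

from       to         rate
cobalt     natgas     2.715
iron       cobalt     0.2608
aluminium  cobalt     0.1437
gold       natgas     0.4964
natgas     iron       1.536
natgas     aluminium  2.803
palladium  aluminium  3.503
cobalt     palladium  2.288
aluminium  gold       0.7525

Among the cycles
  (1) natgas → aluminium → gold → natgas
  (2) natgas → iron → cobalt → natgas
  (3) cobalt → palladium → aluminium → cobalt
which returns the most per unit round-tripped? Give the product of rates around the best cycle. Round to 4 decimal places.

1.1517

(1) 2.803 × 0.7525 × 0.4964 = 1.04704
(2) 1.536 × 0.2608 × 2.715 = 1.08760
(3) 2.288 × 3.503 × 0.1437 = 1.15174
Highest is cycle (3) at 1.1517 (>1, arbitrage).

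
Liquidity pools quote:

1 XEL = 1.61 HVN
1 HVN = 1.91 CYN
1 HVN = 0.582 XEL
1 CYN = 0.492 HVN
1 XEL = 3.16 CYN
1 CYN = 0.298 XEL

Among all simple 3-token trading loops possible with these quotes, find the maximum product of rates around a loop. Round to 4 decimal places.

HVN→CYN→XEL→HVN: 1.91 × 0.298 × 1.61 = 0.91638
HVN→XEL→CYN→HVN: 0.582 × 3.16 × 0.492 = 0.90485
Maximum is HVN→CYN→XEL→HVN at 0.9164; no arbitrage — every cycle loses value.

0.9164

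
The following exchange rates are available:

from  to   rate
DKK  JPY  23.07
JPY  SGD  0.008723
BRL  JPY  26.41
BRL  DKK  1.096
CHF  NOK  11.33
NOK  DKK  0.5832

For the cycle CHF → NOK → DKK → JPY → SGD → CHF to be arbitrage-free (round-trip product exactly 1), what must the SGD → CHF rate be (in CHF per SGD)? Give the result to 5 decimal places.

Known legs of the cycle: 11.33 × 0.5832 × 23.07 × 0.008723 = 1.32972211645416
For no arbitrage the full-cycle product must be 1, so the missing rate is 1 / 1.32972211645416 ≈ 0.7520368.

0.75204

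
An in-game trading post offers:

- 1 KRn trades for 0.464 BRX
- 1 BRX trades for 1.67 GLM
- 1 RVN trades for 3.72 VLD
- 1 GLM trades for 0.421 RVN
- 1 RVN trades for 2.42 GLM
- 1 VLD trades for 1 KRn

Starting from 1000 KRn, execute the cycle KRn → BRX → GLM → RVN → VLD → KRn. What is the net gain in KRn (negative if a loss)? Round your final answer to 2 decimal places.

213.56

1000 KRn × 0.464 = 464 BRX
464 BRX × 1.67 = 774.88 GLM
774.88 GLM × 0.421 = 326.22448 RVN
326.22448 RVN × 3.72 = 1213.5550656 VLD
1213.5550656 VLD × 1 = 1213.5550656 KRn
Net change: 1213.5550656 − 1000 = 213.5550656 KRn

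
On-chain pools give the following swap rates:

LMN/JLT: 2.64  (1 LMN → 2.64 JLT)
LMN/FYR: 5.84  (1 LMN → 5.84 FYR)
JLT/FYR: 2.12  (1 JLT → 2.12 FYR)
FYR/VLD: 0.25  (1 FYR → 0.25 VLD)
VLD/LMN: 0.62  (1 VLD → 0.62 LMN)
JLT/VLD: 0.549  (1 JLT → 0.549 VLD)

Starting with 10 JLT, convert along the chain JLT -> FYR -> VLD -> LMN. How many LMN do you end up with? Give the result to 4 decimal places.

10 JLT × 2.12 = 21.2 FYR
21.2 FYR × 0.25 = 5.3 VLD
5.3 VLD × 0.62 = 3.286 LMN

3.2860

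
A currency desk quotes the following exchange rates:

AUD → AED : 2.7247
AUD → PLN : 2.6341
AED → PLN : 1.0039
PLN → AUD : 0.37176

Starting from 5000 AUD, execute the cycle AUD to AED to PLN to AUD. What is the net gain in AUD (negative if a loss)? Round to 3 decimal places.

5000 AUD × 2.7247 = 13623.5 AED
13623.5 AED × 1.0039 = 13676.63165 PLN
13676.63165 PLN × 0.37176 = 5084.424582204 AUD
Net change: 5084.424582204 − 5000 = 84.424582204 AUD

84.425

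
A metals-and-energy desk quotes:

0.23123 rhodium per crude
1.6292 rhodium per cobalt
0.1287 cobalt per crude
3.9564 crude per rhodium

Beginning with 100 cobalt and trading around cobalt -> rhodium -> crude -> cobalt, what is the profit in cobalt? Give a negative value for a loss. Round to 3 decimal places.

-17.043

100 cobalt × 1.6292 = 162.92 rhodium
162.92 rhodium × 3.9564 = 644.576688 crude
644.576688 crude × 0.1287 = 82.9570197456 cobalt
Net change: 82.9570197456 − 100 = -17.0429802544 cobalt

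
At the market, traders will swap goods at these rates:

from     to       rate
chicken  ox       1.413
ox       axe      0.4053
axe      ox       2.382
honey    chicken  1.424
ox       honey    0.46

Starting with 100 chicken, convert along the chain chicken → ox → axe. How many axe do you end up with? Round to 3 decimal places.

100 chicken × 1.413 = 141.3 ox
141.3 ox × 0.4053 = 57.26889 axe

57.269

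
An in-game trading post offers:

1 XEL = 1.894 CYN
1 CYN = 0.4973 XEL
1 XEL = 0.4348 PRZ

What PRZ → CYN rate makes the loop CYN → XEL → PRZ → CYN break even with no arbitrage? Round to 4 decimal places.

Known legs of the cycle: 0.4973 × 0.4348 = 0.21622604
For no arbitrage the full-cycle product must be 1, so the missing rate is 1 / 0.21622604 ≈ 4.624790.

4.6248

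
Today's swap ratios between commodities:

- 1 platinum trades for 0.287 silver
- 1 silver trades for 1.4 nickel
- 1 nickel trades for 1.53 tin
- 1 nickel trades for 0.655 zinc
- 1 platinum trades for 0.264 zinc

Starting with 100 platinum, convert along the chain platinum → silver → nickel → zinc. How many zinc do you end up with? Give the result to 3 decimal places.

26.318

100 platinum × 0.287 = 28.7 silver
28.7 silver × 1.4 = 40.18 nickel
40.18 nickel × 0.655 = 26.3179 zinc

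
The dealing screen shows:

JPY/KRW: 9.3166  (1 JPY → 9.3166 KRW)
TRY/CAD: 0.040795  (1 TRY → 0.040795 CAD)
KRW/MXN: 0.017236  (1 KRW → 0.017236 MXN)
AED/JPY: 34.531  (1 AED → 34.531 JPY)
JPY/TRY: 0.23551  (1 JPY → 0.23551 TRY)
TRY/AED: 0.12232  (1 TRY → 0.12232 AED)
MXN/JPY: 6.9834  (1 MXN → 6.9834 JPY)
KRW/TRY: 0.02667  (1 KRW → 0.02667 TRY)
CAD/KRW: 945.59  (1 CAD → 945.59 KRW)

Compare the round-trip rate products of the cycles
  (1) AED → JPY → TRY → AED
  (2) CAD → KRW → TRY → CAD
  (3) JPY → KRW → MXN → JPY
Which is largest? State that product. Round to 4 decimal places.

(1) 34.531 × 0.23551 × 0.12232 = 0.99475
(2) 945.59 × 0.02667 × 0.040795 = 1.02880
(3) 9.3166 × 0.017236 × 6.9834 = 1.12140
Highest is cycle (3) at 1.1214 (>1, arbitrage).

1.1214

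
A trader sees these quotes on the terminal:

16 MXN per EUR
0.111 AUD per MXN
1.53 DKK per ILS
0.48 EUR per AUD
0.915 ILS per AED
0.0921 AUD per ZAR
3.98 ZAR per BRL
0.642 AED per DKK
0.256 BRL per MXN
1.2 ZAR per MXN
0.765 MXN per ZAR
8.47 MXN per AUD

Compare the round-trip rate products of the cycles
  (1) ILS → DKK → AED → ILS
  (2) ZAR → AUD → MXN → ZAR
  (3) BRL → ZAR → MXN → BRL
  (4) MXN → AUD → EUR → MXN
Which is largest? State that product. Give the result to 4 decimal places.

0.9361

(1) 1.53 × 0.642 × 0.915 = 0.89877
(2) 0.0921 × 8.47 × 1.2 = 0.93610
(3) 3.98 × 0.765 × 0.256 = 0.77944
(4) 0.111 × 0.48 × 16 = 0.85248
Highest is cycle (2) at 0.9361 (≤1, no arbitrage).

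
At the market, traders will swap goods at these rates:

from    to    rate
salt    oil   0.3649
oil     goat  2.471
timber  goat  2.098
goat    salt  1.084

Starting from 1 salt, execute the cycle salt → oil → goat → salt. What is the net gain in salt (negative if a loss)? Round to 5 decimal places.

1 salt × 0.3649 = 0.3649 oil
0.3649 oil × 2.471 = 0.9016679 goat
0.9016679 goat × 1.084 = 0.9774080036 salt
Net change: 0.9774080036 − 1 = -0.0225919964 salt

-0.02259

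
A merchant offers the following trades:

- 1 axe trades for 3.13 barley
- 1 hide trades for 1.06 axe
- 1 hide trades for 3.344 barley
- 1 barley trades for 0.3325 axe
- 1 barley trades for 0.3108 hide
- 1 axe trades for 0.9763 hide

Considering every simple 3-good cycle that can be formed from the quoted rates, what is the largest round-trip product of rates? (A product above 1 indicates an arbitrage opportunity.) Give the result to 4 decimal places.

1.0855

axe→hide→barley→axe: 0.9763 × 3.344 × 0.3325 = 1.08553
axe→barley→hide→axe: 3.13 × 0.3108 × 1.06 = 1.03117
Maximum is axe→hide→barley→axe at 1.0855; arbitrage exists.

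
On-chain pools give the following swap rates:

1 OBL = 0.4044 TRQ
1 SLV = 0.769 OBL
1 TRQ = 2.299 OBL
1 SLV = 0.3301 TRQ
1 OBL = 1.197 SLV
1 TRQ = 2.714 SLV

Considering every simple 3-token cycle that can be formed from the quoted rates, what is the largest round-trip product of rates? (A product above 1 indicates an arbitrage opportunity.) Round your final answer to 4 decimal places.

0.9084

OBL→SLV→TRQ→OBL: 1.197 × 0.3301 × 2.299 = 0.90840
OBL→TRQ→SLV→OBL: 0.4044 × 2.714 × 0.769 = 0.84401
Maximum is OBL→SLV→TRQ→OBL at 0.9084; no arbitrage — every cycle loses value.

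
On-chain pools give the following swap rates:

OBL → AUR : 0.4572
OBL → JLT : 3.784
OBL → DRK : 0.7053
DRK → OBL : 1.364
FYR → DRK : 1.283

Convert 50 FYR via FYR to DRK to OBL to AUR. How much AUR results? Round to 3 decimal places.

40.005

50 FYR × 1.283 = 64.15 DRK
64.15 DRK × 1.364 = 87.5006 OBL
87.5006 OBL × 0.4572 = 40.00527432 AUR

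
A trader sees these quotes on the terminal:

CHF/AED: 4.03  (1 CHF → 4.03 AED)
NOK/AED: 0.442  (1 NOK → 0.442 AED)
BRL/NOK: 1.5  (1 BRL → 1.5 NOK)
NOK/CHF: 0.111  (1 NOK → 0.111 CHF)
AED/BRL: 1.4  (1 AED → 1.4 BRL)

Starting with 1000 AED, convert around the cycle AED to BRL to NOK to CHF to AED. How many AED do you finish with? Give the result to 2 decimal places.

939.39

1000 AED × 1.4 = 1400 BRL
1400 BRL × 1.5 = 2100 NOK
2100 NOK × 0.111 = 233.1 CHF
233.1 CHF × 4.03 = 939.393 AED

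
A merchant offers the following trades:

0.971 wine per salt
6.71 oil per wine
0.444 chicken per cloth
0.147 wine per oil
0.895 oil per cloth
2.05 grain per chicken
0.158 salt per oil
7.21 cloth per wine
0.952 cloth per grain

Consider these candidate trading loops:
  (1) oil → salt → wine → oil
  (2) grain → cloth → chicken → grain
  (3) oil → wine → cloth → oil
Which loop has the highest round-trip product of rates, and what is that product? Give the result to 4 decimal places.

(1) 0.158 × 0.971 × 6.71 = 1.02943
(2) 0.952 × 0.444 × 2.05 = 0.86651
(3) 0.147 × 7.21 × 0.895 = 0.94858
Highest is cycle (1) at 1.0294 (>1, arbitrage).

1.0294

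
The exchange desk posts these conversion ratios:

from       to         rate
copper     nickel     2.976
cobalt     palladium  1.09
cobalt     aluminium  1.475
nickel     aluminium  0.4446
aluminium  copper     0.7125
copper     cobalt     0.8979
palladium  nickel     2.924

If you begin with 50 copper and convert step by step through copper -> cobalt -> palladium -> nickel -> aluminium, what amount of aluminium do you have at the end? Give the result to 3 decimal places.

63.617

50 copper × 0.8979 = 44.895 cobalt
44.895 cobalt × 1.09 = 48.93555 palladium
48.93555 palladium × 2.924 = 143.0875482 nickel
143.0875482 nickel × 0.4446 = 63.61672392972 aluminium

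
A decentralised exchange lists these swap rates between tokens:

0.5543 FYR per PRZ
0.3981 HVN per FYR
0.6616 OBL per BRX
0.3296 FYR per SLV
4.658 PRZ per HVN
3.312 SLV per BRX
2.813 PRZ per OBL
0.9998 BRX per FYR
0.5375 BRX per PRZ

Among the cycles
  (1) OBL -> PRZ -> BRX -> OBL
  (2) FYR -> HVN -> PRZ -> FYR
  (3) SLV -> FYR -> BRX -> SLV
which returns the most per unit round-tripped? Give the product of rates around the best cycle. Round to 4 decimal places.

1.0914

(1) 2.813 × 0.5375 × 0.6616 = 1.00033
(2) 0.3981 × 4.658 × 0.5543 = 1.02787
(3) 0.3296 × 0.9998 × 3.312 = 1.09142
Highest is cycle (3) at 1.0914 (>1, arbitrage).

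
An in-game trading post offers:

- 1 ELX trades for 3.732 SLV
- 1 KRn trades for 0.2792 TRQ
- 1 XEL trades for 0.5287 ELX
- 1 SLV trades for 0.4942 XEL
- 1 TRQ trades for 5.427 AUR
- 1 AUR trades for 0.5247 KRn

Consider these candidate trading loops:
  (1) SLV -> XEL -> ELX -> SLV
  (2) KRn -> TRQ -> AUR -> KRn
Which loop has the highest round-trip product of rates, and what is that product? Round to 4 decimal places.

0.9751

(1) 0.4942 × 0.5287 × 3.732 = 0.97511
(2) 0.2792 × 5.427 × 0.5247 = 0.79504
Highest is cycle (1) at 0.9751 (≤1, no arbitrage).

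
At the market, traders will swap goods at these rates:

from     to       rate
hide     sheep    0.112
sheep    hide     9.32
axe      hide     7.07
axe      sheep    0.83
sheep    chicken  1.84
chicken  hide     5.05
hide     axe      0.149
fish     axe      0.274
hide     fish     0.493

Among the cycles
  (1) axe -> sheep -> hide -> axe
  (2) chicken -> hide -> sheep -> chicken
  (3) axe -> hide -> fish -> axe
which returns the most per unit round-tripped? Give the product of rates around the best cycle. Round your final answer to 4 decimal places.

(1) 0.83 × 9.32 × 0.149 = 1.15260
(2) 5.05 × 0.112 × 1.84 = 1.04070
(3) 7.07 × 0.493 × 0.274 = 0.95503
Highest is cycle (1) at 1.1526 (>1, arbitrage).

1.1526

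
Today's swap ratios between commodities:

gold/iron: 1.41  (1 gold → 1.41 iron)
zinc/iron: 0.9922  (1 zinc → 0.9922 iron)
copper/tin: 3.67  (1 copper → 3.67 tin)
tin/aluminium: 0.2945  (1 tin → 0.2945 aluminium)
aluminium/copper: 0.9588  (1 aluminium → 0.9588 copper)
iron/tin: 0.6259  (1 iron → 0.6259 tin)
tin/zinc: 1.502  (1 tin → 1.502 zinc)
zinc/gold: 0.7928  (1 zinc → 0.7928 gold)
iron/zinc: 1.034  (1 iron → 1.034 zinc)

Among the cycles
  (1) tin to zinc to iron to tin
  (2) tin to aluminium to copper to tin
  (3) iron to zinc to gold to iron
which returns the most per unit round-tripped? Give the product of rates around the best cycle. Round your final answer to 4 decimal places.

(1) 1.502 × 0.9922 × 0.6259 = 0.93277
(2) 0.2945 × 0.9588 × 3.67 = 1.03629
(3) 1.034 × 0.7928 × 1.41 = 1.15585
Highest is cycle (3) at 1.1559 (>1, arbitrage).

1.1559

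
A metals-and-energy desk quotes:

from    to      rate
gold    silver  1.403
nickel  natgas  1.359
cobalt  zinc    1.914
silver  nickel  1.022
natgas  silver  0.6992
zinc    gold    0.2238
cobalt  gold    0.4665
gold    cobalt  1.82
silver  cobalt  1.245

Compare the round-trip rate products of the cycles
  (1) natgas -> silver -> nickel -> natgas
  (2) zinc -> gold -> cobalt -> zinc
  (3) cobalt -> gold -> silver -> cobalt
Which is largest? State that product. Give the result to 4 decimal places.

0.9711

(1) 0.6992 × 1.022 × 1.359 = 0.97112
(2) 0.2238 × 1.82 × 1.914 = 0.77960
(3) 0.4665 × 1.403 × 1.245 = 0.81485
Highest is cycle (1) at 0.9711 (≤1, no arbitrage).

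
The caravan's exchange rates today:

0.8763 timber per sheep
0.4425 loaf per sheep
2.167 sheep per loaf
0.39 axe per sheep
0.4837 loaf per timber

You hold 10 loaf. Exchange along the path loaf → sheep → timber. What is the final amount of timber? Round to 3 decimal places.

18.989

10 loaf × 2.167 = 21.67 sheep
21.67 sheep × 0.8763 = 18.989421 timber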